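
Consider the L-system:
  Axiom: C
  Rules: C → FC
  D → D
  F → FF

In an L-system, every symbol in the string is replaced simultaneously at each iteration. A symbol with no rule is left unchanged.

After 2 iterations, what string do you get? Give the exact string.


Step 0: C
Step 1: FC
Step 2: FFFC

Answer: FFFC


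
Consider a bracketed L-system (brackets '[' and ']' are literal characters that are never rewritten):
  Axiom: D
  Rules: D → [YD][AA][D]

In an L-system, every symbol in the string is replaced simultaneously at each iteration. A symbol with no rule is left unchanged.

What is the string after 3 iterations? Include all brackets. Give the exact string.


Step 0: D
Step 1: [YD][AA][D]
Step 2: [Y[YD][AA][D]][AA][[YD][AA][D]]
Step 3: [Y[Y[YD][AA][D]][AA][[YD][AA][D]]][AA][[Y[YD][AA][D]][AA][[YD][AA][D]]]

Answer: [Y[Y[YD][AA][D]][AA][[YD][AA][D]]][AA][[Y[YD][AA][D]][AA][[YD][AA][D]]]


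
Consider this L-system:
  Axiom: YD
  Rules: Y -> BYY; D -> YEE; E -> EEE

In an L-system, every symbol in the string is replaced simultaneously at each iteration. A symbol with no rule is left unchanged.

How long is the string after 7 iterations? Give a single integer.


Answer: 1840

Derivation:
Step 0: length = 2
Step 1: length = 6
Step 2: length = 16
Step 3: length = 40
Step 4: length = 100
Step 5: length = 256
Step 6: length = 676
Step 7: length = 1840


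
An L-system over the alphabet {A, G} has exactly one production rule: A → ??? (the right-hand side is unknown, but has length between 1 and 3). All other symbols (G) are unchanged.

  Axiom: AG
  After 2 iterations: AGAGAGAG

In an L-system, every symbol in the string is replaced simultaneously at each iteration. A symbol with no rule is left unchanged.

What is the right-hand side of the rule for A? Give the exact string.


Answer: AGA

Derivation:
Trying A → AGA:
  Step 0: AG
  Step 1: AGAG
  Step 2: AGAGAGAG
Matches the given result.


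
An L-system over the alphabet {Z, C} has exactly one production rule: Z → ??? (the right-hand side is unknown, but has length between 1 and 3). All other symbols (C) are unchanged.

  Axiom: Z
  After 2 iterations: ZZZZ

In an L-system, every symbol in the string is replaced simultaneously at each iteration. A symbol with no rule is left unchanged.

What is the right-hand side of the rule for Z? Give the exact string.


Answer: ZZ

Derivation:
Trying Z → ZZ:
  Step 0: Z
  Step 1: ZZ
  Step 2: ZZZZ
Matches the given result.


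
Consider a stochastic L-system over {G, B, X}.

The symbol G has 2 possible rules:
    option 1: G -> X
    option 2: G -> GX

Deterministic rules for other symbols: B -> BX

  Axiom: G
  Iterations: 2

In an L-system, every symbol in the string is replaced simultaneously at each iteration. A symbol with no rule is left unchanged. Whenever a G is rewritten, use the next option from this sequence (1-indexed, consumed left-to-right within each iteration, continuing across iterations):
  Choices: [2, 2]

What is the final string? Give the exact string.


Answer: GXX

Derivation:
Step 0: G
Step 1: GX  (used choices [2])
Step 2: GXX  (used choices [2])


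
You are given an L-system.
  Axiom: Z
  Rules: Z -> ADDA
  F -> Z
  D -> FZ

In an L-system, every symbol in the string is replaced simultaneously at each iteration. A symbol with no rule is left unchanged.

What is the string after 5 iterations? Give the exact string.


Step 0: Z
Step 1: ADDA
Step 2: AFZFZA
Step 3: AZADDAZADDAA
Step 4: AADDAAFZFZAADDAAFZFZAA
Step 5: AAFZFZAAZADDAZADDAAAFZFZAAZADDAZADDAAA

Answer: AAFZFZAAZADDAZADDAAAFZFZAAZADDAZADDAAA


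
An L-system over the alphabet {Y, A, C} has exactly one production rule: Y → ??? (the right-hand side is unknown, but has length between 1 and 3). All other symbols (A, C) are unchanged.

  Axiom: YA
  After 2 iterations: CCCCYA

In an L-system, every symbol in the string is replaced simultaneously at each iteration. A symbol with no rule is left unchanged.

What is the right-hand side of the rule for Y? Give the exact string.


Trying Y → CCY:
  Step 0: YA
  Step 1: CCYA
  Step 2: CCCCYA
Matches the given result.

Answer: CCY


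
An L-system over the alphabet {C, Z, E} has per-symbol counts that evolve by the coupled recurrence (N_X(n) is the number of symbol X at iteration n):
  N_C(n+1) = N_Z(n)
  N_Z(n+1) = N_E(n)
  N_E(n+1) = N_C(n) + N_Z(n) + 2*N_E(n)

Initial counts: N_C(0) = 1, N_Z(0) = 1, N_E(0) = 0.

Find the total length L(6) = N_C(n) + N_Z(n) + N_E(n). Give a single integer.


Step 0: N_C=1, N_Z=1, N_E=0, L=2
Step 1: N_C=1, N_Z=0, N_E=2, L=3
Step 2: N_C=0, N_Z=2, N_E=5, L=7
Step 3: N_C=2, N_Z=5, N_E=12, L=19
Step 4: N_C=5, N_Z=12, N_E=31, L=48
Step 5: N_C=12, N_Z=31, N_E=79, L=122
Step 6: N_C=31, N_Z=79, N_E=201, L=311

Answer: 311


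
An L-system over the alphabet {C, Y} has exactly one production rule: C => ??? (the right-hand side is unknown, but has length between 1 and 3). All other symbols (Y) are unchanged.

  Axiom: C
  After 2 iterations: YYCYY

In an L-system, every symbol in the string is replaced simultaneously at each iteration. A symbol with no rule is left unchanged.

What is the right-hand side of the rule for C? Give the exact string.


Trying C => YCY:
  Step 0: C
  Step 1: YCY
  Step 2: YYCYY
Matches the given result.

Answer: YCY


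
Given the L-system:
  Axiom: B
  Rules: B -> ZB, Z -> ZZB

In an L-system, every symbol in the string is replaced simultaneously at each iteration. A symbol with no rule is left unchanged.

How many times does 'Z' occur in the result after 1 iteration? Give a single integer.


Answer: 1

Derivation:
Step 0: B  (0 'Z')
Step 1: ZB  (1 'Z')


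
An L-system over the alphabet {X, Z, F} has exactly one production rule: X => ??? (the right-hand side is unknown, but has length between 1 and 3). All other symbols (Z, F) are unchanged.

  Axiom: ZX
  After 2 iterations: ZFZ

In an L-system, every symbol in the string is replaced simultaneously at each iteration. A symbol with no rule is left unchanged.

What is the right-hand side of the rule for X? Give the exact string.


Trying X => FZ:
  Step 0: ZX
  Step 1: ZFZ
  Step 2: ZFZ
Matches the given result.

Answer: FZ


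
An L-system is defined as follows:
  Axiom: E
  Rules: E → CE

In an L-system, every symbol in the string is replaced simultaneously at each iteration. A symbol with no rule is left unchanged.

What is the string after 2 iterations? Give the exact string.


Answer: CCE

Derivation:
Step 0: E
Step 1: CE
Step 2: CCE


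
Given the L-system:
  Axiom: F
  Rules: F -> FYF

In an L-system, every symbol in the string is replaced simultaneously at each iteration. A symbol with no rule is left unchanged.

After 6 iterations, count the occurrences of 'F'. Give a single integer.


Step 0: F  (1 'F')
Step 1: FYF  (2 'F')
Step 2: FYFYFYF  (4 'F')
Step 3: FYFYFYFYFYFYFYF  (8 'F')
Step 4: FYFYFYFYFYFYFYFYFYFYFYFYFYFYFYF  (16 'F')
Step 5: FYFYFYFYFYFYFYFYFYFYFYFYFYFYFYFYFYFYFYFYFYFYFYFYFYFYFYFYFYFYFYF  (32 'F')
Step 6: FYFYFYFYFYFYFYFYFYFYFYFYFYFYFYFYFYFYFYFYFYFYFYFYFYFYFYFYFYFYFYFYFYFYFYFYFYFYFYFYFYFYFYFYFYFYFYFYFYFYFYFYFYFYFYFYFYFYFYFYFYFYFYF  (64 'F')

Answer: 64


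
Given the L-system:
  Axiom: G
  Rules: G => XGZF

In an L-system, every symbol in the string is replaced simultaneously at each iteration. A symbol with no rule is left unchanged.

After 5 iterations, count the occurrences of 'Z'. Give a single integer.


Answer: 5

Derivation:
Step 0: G  (0 'Z')
Step 1: XGZF  (1 'Z')
Step 2: XXGZFZF  (2 'Z')
Step 3: XXXGZFZFZF  (3 'Z')
Step 4: XXXXGZFZFZFZF  (4 'Z')
Step 5: XXXXXGZFZFZFZFZF  (5 'Z')


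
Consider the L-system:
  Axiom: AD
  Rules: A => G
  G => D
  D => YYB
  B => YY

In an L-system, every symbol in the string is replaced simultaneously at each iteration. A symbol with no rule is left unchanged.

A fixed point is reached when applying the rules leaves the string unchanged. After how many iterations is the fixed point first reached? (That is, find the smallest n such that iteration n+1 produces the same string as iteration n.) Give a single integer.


Answer: 4

Derivation:
Step 0: AD
Step 1: GYYB
Step 2: DYYYY
Step 3: YYBYYYY
Step 4: YYYYYYYY
Step 5: YYYYYYYY  (unchanged — fixed point at step 4)


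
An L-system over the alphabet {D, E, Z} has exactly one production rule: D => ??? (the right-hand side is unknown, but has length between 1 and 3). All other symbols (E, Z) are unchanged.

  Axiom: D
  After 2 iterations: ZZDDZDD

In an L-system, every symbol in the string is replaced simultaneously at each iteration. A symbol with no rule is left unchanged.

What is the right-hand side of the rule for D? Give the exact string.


Answer: ZDD

Derivation:
Trying D => ZDD:
  Step 0: D
  Step 1: ZDD
  Step 2: ZZDDZDD
Matches the given result.


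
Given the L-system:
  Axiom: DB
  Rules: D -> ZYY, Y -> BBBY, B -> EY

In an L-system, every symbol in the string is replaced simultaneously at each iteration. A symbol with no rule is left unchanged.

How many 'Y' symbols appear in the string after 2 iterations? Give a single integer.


Step 0: DB  (0 'Y')
Step 1: ZYYEY  (3 'Y')
Step 2: ZBBBYBBBYEBBBY  (3 'Y')

Answer: 3


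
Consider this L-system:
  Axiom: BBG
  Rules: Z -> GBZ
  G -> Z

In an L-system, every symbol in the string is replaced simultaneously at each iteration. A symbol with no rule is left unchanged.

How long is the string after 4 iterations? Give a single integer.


Answer: 11

Derivation:
Step 0: length = 3
Step 1: length = 3
Step 2: length = 5
Step 3: length = 7
Step 4: length = 11


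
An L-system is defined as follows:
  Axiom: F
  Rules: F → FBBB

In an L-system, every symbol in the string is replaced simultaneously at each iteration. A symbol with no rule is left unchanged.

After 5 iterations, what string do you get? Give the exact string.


Step 0: F
Step 1: FBBB
Step 2: FBBBBBB
Step 3: FBBBBBBBBB
Step 4: FBBBBBBBBBBBB
Step 5: FBBBBBBBBBBBBBBB

Answer: FBBBBBBBBBBBBBBB


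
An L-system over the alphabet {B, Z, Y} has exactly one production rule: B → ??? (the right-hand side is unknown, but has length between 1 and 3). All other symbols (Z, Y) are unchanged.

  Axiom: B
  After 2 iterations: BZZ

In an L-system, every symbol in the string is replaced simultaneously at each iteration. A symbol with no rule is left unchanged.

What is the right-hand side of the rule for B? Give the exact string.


Trying B → BZ:
  Step 0: B
  Step 1: BZ
  Step 2: BZZ
Matches the given result.

Answer: BZ


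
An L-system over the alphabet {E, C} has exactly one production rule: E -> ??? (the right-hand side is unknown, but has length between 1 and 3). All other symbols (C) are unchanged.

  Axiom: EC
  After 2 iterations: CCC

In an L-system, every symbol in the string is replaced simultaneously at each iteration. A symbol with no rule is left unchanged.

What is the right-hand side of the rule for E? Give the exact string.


Answer: CC

Derivation:
Trying E -> CC:
  Step 0: EC
  Step 1: CCC
  Step 2: CCC
Matches the given result.


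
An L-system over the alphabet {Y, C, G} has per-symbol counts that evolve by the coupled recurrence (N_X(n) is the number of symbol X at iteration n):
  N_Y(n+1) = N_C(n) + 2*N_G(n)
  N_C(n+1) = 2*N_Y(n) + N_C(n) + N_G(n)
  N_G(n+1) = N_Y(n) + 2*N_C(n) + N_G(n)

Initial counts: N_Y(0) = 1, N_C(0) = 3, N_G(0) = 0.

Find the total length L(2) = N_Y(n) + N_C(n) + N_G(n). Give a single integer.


Step 0: N_Y=1, N_C=3, N_G=0, L=4
Step 1: N_Y=3, N_C=5, N_G=7, L=15
Step 2: N_Y=19, N_C=18, N_G=20, L=57

Answer: 57


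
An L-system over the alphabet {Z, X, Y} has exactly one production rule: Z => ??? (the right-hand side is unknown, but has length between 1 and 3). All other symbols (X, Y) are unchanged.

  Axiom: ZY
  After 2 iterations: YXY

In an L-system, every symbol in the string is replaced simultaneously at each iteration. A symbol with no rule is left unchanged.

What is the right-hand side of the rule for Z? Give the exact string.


Answer: YX

Derivation:
Trying Z => YX:
  Step 0: ZY
  Step 1: YXY
  Step 2: YXY
Matches the given result.


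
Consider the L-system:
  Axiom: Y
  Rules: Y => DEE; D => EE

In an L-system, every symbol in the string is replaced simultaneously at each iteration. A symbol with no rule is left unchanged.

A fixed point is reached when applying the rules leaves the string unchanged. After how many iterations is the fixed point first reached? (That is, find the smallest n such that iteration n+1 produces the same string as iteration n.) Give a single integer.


Answer: 2

Derivation:
Step 0: Y
Step 1: DEE
Step 2: EEEE
Step 3: EEEE  (unchanged — fixed point at step 2)


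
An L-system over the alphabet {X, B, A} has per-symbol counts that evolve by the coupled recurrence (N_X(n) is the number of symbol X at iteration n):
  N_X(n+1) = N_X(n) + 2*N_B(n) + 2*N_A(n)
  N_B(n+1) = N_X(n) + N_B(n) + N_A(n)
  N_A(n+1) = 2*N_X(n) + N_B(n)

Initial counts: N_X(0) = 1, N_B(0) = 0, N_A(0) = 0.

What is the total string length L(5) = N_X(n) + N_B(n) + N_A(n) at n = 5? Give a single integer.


Answer: 720

Derivation:
Step 0: N_X=1, N_B=0, N_A=0, L=1
Step 1: N_X=1, N_B=1, N_A=2, L=4
Step 2: N_X=7, N_B=4, N_A=3, L=14
Step 3: N_X=21, N_B=14, N_A=18, L=53
Step 4: N_X=85, N_B=53, N_A=56, L=194
Step 5: N_X=303, N_B=194, N_A=223, L=720


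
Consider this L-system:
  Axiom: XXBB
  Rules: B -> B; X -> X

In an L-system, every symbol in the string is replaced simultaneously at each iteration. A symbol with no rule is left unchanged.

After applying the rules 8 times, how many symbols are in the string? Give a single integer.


Step 0: length = 4
Step 1: length = 4
Step 2: length = 4
Step 3: length = 4
Step 4: length = 4
Step 5: length = 4
Step 6: length = 4
Step 7: length = 4
Step 8: length = 4

Answer: 4


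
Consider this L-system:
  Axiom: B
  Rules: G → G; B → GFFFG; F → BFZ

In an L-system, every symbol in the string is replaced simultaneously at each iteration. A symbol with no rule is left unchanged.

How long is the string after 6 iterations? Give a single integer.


Step 0: length = 1
Step 1: length = 5
Step 2: length = 11
Step 3: length = 29
Step 4: length = 65
Step 5: length = 155
Step 6: length = 353

Answer: 353


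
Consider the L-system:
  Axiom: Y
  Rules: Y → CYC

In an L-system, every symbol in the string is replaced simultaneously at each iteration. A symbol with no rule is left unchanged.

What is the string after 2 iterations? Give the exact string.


Step 0: Y
Step 1: CYC
Step 2: CCYCC

Answer: CCYCC


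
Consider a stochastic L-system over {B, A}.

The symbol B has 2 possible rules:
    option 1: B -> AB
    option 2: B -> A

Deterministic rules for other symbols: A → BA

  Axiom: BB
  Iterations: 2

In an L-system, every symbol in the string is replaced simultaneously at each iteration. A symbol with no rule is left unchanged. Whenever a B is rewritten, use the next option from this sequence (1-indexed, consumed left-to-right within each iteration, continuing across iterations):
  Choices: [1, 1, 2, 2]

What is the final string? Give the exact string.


Step 0: BB
Step 1: ABAB  (used choices [1, 1])
Step 2: BAABAA  (used choices [2, 2])

Answer: BAABAA


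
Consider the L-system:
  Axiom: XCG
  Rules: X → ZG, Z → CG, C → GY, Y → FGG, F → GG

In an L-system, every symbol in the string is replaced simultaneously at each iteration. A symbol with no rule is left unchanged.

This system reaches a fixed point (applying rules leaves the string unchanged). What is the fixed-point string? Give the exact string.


Step 0: XCG
Step 1: ZGGYG
Step 2: CGGGFGGG
Step 3: GYGGGGGGGG
Step 4: GFGGGGGGGGGG
Step 5: GGGGGGGGGGGGG
Step 6: GGGGGGGGGGGGG  (unchanged — fixed point at step 5)

Answer: GGGGGGGGGGGGG


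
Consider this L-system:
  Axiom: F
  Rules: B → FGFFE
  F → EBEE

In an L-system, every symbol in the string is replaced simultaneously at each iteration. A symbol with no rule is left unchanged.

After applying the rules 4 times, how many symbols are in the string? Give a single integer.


Answer: 29

Derivation:
Step 0: length = 1
Step 1: length = 4
Step 2: length = 8
Step 3: length = 17
Step 4: length = 29


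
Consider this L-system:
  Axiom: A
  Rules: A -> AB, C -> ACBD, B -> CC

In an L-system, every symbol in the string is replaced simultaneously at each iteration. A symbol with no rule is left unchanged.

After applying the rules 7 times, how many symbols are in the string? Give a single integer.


Step 0: length = 1
Step 1: length = 2
Step 2: length = 4
Step 3: length = 12
Step 4: length = 30
Step 5: length = 74
Step 6: length = 180
Step 7: length = 436

Answer: 436


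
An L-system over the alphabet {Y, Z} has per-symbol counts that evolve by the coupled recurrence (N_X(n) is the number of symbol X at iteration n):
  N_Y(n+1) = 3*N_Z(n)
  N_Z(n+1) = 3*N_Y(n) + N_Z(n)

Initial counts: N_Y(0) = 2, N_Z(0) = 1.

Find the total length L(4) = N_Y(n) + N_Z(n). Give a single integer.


Answer: 460

Derivation:
Step 0: N_Y=2, N_Z=1, L=3
Step 1: N_Y=3, N_Z=7, L=10
Step 2: N_Y=21, N_Z=16, L=37
Step 3: N_Y=48, N_Z=79, L=127
Step 4: N_Y=237, N_Z=223, L=460


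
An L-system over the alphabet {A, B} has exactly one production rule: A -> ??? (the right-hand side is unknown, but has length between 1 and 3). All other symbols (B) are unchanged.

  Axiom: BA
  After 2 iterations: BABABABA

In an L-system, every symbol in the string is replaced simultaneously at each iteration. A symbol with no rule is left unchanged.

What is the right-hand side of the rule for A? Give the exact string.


Trying A -> ABA:
  Step 0: BA
  Step 1: BABA
  Step 2: BABABABA
Matches the given result.

Answer: ABA


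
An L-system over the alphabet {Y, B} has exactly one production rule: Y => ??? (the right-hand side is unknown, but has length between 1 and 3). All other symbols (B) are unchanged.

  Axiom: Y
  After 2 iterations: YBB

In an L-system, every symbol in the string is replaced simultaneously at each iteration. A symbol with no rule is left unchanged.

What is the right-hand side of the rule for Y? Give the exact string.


Trying Y => YB:
  Step 0: Y
  Step 1: YB
  Step 2: YBB
Matches the given result.

Answer: YB


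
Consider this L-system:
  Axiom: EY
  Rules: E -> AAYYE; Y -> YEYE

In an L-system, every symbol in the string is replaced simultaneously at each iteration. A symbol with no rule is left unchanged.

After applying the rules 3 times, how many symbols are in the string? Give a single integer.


Answer: 119

Derivation:
Step 0: length = 2
Step 1: length = 9
Step 2: length = 33
Step 3: length = 119


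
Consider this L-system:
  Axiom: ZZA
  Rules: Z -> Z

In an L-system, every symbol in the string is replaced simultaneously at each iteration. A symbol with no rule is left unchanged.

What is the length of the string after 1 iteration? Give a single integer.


Step 0: length = 3
Step 1: length = 3

Answer: 3


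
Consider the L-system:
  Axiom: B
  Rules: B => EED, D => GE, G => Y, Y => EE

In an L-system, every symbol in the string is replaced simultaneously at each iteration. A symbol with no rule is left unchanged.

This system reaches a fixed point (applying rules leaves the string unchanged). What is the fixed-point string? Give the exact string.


Step 0: B
Step 1: EED
Step 2: EEGE
Step 3: EEYE
Step 4: EEEEE
Step 5: EEEEE  (unchanged — fixed point at step 4)

Answer: EEEEE


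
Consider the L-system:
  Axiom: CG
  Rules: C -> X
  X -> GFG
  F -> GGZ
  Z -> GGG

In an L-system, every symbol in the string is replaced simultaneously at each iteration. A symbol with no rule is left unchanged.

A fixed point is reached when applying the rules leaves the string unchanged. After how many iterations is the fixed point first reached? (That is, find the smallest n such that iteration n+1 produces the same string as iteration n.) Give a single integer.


Answer: 4

Derivation:
Step 0: CG
Step 1: XG
Step 2: GFGG
Step 3: GGGZGG
Step 4: GGGGGGGG
Step 5: GGGGGGGG  (unchanged — fixed point at step 4)


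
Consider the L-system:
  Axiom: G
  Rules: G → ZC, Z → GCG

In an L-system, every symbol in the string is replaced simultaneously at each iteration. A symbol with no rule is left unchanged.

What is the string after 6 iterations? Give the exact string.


Step 0: G
Step 1: ZC
Step 2: GCGC
Step 3: ZCCZCC
Step 4: GCGCCGCGCC
Step 5: ZCCZCCCZCCZCCC
Step 6: GCGCCGCGCCCGCGCCGCGCCC

Answer: GCGCCGCGCCCGCGCCGCGCCC


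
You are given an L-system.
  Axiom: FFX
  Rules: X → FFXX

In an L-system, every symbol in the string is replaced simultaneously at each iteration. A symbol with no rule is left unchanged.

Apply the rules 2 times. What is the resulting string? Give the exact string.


Step 0: FFX
Step 1: FFFFXX
Step 2: FFFFFFXXFFXX

Answer: FFFFFFXXFFXX


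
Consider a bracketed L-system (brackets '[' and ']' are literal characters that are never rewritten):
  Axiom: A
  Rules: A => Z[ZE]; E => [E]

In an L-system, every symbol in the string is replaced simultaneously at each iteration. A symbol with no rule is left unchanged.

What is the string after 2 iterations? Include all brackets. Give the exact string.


Answer: Z[Z[E]]

Derivation:
Step 0: A
Step 1: Z[ZE]
Step 2: Z[Z[E]]


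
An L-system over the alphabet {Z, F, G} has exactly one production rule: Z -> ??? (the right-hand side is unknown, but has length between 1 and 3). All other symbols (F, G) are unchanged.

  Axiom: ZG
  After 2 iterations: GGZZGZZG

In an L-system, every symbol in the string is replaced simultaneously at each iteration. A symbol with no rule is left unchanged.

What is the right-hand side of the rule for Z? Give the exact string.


Answer: GZZ

Derivation:
Trying Z -> GZZ:
  Step 0: ZG
  Step 1: GZZG
  Step 2: GGZZGZZG
Matches the given result.


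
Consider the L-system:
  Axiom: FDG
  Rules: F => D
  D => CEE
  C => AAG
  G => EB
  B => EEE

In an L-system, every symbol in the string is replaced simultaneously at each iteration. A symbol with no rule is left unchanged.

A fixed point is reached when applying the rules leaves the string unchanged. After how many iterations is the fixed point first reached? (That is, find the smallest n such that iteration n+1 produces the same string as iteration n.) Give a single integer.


Step 0: FDG
Step 1: DCEEEB
Step 2: CEEAAGEEEEEE
Step 3: AAGEEAAEBEEEEEE
Step 4: AAEBEEAAEEEEEEEEEE
Step 5: AAEEEEEEAAEEEEEEEEEE
Step 6: AAEEEEEEAAEEEEEEEEEE  (unchanged — fixed point at step 5)

Answer: 5


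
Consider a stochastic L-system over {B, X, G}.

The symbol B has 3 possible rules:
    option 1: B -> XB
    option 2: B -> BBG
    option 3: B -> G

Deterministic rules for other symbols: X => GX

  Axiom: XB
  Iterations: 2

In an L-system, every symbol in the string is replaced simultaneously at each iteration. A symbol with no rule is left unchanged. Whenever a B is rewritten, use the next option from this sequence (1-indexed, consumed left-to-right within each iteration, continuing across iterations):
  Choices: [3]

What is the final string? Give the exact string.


Step 0: XB
Step 1: GXG  (used choices [3])
Step 2: GGXG  (used choices [])

Answer: GGXG


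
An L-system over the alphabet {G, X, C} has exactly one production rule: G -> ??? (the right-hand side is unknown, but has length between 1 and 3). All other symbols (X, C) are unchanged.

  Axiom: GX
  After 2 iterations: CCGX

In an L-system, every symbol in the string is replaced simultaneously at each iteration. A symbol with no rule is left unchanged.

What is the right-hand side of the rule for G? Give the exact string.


Answer: CG

Derivation:
Trying G -> CG:
  Step 0: GX
  Step 1: CGX
  Step 2: CCGX
Matches the given result.


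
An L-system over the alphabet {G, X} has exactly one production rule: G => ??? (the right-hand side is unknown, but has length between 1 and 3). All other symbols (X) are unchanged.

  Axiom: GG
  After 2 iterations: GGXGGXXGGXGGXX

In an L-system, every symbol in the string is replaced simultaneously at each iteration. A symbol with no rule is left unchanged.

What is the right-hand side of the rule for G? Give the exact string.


Answer: GGX

Derivation:
Trying G => GGX:
  Step 0: GG
  Step 1: GGXGGX
  Step 2: GGXGGXXGGXGGXX
Matches the given result.


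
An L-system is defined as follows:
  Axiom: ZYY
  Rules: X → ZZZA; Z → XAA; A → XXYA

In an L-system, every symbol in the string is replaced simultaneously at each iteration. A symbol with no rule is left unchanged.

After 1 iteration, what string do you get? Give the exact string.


Step 0: ZYY
Step 1: XAAYY

Answer: XAAYY


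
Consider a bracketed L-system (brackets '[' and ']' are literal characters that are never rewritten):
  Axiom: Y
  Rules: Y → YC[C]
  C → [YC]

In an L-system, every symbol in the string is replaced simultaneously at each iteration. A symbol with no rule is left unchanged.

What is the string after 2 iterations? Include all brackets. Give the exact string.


Answer: YC[C][YC][[YC]]

Derivation:
Step 0: Y
Step 1: YC[C]
Step 2: YC[C][YC][[YC]]


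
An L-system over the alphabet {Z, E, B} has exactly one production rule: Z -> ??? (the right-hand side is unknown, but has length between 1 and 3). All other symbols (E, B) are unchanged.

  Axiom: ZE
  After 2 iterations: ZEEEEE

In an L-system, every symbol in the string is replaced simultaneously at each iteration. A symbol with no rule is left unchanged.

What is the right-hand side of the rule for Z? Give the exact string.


Trying Z -> ZEE:
  Step 0: ZE
  Step 1: ZEEE
  Step 2: ZEEEEE
Matches the given result.

Answer: ZEE


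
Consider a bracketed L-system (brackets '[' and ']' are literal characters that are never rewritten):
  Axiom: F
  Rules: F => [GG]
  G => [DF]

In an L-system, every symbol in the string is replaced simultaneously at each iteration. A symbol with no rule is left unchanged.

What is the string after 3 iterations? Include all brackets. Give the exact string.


Step 0: F
Step 1: [GG]
Step 2: [[DF][DF]]
Step 3: [[D[GG]][D[GG]]]

Answer: [[D[GG]][D[GG]]]


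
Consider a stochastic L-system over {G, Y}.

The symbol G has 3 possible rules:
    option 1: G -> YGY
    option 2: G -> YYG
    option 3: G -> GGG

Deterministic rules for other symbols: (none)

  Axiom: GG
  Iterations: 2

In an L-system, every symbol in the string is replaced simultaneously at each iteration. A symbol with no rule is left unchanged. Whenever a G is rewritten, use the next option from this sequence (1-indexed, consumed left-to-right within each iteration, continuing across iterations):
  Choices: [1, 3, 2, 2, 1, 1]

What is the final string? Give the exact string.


Answer: YYYGYYYGYGYYGY

Derivation:
Step 0: GG
Step 1: YGYGGG  (used choices [1, 3])
Step 2: YYYGYYYGYGYYGY  (used choices [2, 2, 1, 1])


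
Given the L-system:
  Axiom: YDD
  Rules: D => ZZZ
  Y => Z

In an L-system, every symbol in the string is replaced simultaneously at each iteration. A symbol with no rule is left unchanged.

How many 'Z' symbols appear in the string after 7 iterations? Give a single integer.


Step 0: YDD  (0 'Z')
Step 1: ZZZZZZZ  (7 'Z')
Step 2: ZZZZZZZ  (7 'Z')
Step 3: ZZZZZZZ  (7 'Z')
Step 4: ZZZZZZZ  (7 'Z')
Step 5: ZZZZZZZ  (7 'Z')
Step 6: ZZZZZZZ  (7 'Z')
Step 7: ZZZZZZZ  (7 'Z')

Answer: 7


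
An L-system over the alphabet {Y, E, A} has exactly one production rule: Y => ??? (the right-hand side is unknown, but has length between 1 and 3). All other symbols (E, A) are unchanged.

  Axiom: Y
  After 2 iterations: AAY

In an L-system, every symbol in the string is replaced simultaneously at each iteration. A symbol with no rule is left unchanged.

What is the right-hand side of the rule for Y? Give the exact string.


Trying Y => AY:
  Step 0: Y
  Step 1: AY
  Step 2: AAY
Matches the given result.

Answer: AY


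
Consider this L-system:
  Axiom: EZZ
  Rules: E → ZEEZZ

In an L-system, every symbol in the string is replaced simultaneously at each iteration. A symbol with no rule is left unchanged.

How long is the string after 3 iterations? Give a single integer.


Answer: 31

Derivation:
Step 0: length = 3
Step 1: length = 7
Step 2: length = 15
Step 3: length = 31


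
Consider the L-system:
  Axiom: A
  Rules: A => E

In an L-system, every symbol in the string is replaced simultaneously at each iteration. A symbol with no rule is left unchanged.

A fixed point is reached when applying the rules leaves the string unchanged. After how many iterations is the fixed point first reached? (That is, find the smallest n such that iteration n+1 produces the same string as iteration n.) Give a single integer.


Answer: 1

Derivation:
Step 0: A
Step 1: E
Step 2: E  (unchanged — fixed point at step 1)


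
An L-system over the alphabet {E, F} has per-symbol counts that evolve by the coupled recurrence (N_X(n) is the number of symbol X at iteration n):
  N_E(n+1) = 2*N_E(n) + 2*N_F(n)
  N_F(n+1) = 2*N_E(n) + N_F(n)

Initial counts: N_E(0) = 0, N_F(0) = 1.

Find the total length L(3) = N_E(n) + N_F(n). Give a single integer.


Answer: 39

Derivation:
Step 0: N_E=0, N_F=1, L=1
Step 1: N_E=2, N_F=1, L=3
Step 2: N_E=6, N_F=5, L=11
Step 3: N_E=22, N_F=17, L=39


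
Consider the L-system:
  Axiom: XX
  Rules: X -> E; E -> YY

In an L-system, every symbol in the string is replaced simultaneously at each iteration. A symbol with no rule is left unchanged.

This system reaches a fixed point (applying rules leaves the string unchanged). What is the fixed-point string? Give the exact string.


Answer: YYYY

Derivation:
Step 0: XX
Step 1: EE
Step 2: YYYY
Step 3: YYYY  (unchanged — fixed point at step 2)


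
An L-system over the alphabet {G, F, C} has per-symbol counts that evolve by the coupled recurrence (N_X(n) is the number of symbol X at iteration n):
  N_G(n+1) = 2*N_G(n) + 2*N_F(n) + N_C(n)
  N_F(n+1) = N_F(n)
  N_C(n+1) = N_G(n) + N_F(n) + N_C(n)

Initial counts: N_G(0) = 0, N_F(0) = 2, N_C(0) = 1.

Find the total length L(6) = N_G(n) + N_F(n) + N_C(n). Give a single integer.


Answer: 1451

Derivation:
Step 0: N_G=0, N_F=2, N_C=1, L=3
Step 1: N_G=5, N_F=2, N_C=3, L=10
Step 2: N_G=17, N_F=2, N_C=10, L=29
Step 3: N_G=48, N_F=2, N_C=29, L=79
Step 4: N_G=129, N_F=2, N_C=79, L=210
Step 5: N_G=341, N_F=2, N_C=210, L=553
Step 6: N_G=896, N_F=2, N_C=553, L=1451


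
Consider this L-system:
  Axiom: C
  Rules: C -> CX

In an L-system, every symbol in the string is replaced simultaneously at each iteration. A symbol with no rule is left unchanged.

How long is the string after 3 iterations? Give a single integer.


Step 0: length = 1
Step 1: length = 2
Step 2: length = 3
Step 3: length = 4

Answer: 4


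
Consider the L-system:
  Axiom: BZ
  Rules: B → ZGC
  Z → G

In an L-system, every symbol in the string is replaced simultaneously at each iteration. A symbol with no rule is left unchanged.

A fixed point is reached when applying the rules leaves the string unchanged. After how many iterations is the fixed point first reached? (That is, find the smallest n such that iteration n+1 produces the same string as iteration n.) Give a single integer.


Step 0: BZ
Step 1: ZGCG
Step 2: GGCG
Step 3: GGCG  (unchanged — fixed point at step 2)

Answer: 2


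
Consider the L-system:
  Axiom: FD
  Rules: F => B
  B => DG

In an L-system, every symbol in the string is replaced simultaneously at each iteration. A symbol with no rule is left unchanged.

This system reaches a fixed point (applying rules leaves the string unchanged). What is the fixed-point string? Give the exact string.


Step 0: FD
Step 1: BD
Step 2: DGD
Step 3: DGD  (unchanged — fixed point at step 2)

Answer: DGD


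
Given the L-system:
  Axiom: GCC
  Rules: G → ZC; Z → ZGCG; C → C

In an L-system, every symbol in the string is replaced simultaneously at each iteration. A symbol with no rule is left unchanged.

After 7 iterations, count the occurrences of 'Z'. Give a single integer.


Step 0: GCC  (0 'Z')
Step 1: ZCCC  (1 'Z')
Step 2: ZGCGCCC  (1 'Z')
Step 3: ZGCGZCCZCCCC  (3 'Z')
Step 4: ZGCGZCCZCZGCGCCZGCGCCCC  (5 'Z')
Step 5: ZGCGZCCZCZGCGCCZGCGCZGCGZCCZCCCZGCGZCCZCCCCC  (11 'Z')
Step 6: ZGCGZCCZCZGCGCCZGCGCZGCGZCCZCCCZGCGZCCZCCZGCGZCCZCZGCGCCZGCGCCCZGCGZCCZCZGCGCCZGCGCCCCC  (21 'Z')
Step 7: ZGCGZCCZCZGCGCCZGCGCZGCGZCCZCCCZGCGZCCZCCZGCGZCCZCZGCGCCZGCGCCCZGCGZCCZCZGCGCCZGCGCCZGCGZCCZCZGCGCCZGCGCZGCGZCCZCCCZGCGZCCZCCCCZGCGZCCZCZGCGCCZGCGCZGCGZCCZCCCZGCGZCCZCCCCCC  (43 'Z')

Answer: 43


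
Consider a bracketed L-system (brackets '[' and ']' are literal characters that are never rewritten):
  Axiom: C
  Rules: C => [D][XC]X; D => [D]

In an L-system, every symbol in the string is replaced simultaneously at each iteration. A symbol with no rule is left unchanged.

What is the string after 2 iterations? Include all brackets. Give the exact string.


Step 0: C
Step 1: [D][XC]X
Step 2: [[D]][X[D][XC]X]X

Answer: [[D]][X[D][XC]X]X


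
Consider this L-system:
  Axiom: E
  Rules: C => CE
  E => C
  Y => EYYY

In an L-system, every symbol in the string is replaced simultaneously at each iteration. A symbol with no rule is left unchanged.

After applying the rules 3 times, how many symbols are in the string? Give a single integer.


Step 0: length = 1
Step 1: length = 1
Step 2: length = 2
Step 3: length = 3

Answer: 3


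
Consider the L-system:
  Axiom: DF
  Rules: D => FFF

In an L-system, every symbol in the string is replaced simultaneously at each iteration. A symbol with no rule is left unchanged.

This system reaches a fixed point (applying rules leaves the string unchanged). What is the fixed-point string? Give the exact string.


Answer: FFFF

Derivation:
Step 0: DF
Step 1: FFFF
Step 2: FFFF  (unchanged — fixed point at step 1)


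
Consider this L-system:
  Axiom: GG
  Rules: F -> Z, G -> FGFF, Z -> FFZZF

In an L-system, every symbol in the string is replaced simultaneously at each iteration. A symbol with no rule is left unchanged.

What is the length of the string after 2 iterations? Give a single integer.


Answer: 14

Derivation:
Step 0: length = 2
Step 1: length = 8
Step 2: length = 14


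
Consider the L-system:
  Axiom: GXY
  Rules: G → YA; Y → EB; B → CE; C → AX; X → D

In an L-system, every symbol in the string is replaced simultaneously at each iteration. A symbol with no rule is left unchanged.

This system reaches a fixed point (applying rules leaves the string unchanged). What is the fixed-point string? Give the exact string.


Step 0: GXY
Step 1: YADEB
Step 2: EBADECE
Step 3: ECEADEAXE
Step 4: EAXEADEADE
Step 5: EADEADEADE
Step 6: EADEADEADE  (unchanged — fixed point at step 5)

Answer: EADEADEADE


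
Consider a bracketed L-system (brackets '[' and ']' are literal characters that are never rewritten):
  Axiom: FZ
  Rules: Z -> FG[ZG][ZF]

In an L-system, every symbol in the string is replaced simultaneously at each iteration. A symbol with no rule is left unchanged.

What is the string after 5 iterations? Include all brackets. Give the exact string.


Answer: FFG[FG[FG[FG[FG[ZG][ZF]G][FG[ZG][ZF]F]G][FG[FG[ZG][ZF]G][FG[ZG][ZF]F]F]G][FG[FG[FG[ZG][ZF]G][FG[ZG][ZF]F]G][FG[FG[ZG][ZF]G][FG[ZG][ZF]F]F]F]G][FG[FG[FG[FG[ZG][ZF]G][FG[ZG][ZF]F]G][FG[FG[ZG][ZF]G][FG[ZG][ZF]F]F]G][FG[FG[FG[ZG][ZF]G][FG[ZG][ZF]F]G][FG[FG[ZG][ZF]G][FG[ZG][ZF]F]F]F]F]

Derivation:
Step 0: FZ
Step 1: FFG[ZG][ZF]
Step 2: FFG[FG[ZG][ZF]G][FG[ZG][ZF]F]
Step 3: FFG[FG[FG[ZG][ZF]G][FG[ZG][ZF]F]G][FG[FG[ZG][ZF]G][FG[ZG][ZF]F]F]
Step 4: FFG[FG[FG[FG[ZG][ZF]G][FG[ZG][ZF]F]G][FG[FG[ZG][ZF]G][FG[ZG][ZF]F]F]G][FG[FG[FG[ZG][ZF]G][FG[ZG][ZF]F]G][FG[FG[ZG][ZF]G][FG[ZG][ZF]F]F]F]
Step 5: FFG[FG[FG[FG[FG[ZG][ZF]G][FG[ZG][ZF]F]G][FG[FG[ZG][ZF]G][FG[ZG][ZF]F]F]G][FG[FG[FG[ZG][ZF]G][FG[ZG][ZF]F]G][FG[FG[ZG][ZF]G][FG[ZG][ZF]F]F]F]G][FG[FG[FG[FG[ZG][ZF]G][FG[ZG][ZF]F]G][FG[FG[ZG][ZF]G][FG[ZG][ZF]F]F]G][FG[FG[FG[ZG][ZF]G][FG[ZG][ZF]F]G][FG[FG[ZG][ZF]G][FG[ZG][ZF]F]F]F]F]


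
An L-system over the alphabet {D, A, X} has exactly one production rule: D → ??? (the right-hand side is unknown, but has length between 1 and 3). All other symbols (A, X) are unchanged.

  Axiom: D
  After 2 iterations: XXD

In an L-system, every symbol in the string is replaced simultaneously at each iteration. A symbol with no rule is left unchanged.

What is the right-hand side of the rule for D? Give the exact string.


Trying D → XD:
  Step 0: D
  Step 1: XD
  Step 2: XXD
Matches the given result.

Answer: XD


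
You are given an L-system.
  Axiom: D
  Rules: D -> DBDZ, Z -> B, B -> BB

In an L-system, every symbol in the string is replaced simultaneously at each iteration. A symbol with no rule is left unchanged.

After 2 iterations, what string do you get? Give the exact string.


Answer: DBDZBBDBDZB

Derivation:
Step 0: D
Step 1: DBDZ
Step 2: DBDZBBDBDZB


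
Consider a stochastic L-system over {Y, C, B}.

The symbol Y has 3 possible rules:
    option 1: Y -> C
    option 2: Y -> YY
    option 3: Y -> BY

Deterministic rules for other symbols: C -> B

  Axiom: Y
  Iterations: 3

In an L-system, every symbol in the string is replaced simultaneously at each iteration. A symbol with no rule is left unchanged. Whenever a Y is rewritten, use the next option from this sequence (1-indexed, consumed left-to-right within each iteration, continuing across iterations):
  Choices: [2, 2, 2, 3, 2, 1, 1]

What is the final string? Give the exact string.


Answer: BYYYCC

Derivation:
Step 0: Y
Step 1: YY  (used choices [2])
Step 2: YYYY  (used choices [2, 2])
Step 3: BYYYCC  (used choices [3, 2, 1, 1])


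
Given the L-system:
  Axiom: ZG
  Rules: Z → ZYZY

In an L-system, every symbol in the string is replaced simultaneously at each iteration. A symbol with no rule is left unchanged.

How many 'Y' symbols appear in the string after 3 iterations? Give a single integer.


Step 0: ZG  (0 'Y')
Step 1: ZYZYG  (2 'Y')
Step 2: ZYZYYZYZYYG  (6 'Y')
Step 3: ZYZYYZYZYYYZYZYYZYZYYYG  (14 'Y')

Answer: 14


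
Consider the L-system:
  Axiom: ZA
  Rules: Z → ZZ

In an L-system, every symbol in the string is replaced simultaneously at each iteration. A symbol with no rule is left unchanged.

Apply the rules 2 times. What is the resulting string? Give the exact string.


Answer: ZZZZA

Derivation:
Step 0: ZA
Step 1: ZZA
Step 2: ZZZZA


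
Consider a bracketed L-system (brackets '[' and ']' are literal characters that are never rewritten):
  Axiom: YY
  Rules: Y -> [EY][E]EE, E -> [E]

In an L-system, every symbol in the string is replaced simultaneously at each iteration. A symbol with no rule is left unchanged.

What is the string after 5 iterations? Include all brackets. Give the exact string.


Answer: [[[[[E]]]][[[[E]]][[[E]][[E][EY][E]EE][[E]][E][E]][[[E]]][[E]][[E]]][[[[E]]]][[[E]]][[[E]]]][[[[[E]]]]][[[[E]]]][[[[E]]]][[[[[E]]]][[[[E]]][[[E]][[E][EY][E]EE][[E]][E][E]][[[E]]][[E]][[E]]][[[[E]]]][[[E]]][[[E]]]][[[[[E]]]]][[[[E]]]][[[[E]]]]

Derivation:
Step 0: YY
Step 1: [EY][E]EE[EY][E]EE
Step 2: [[E][EY][E]EE][[E]][E][E][[E][EY][E]EE][[E]][E][E]
Step 3: [[[E]][[E][EY][E]EE][[E]][E][E]][[[E]]][[E]][[E]][[[E]][[E][EY][E]EE][[E]][E][E]][[[E]]][[E]][[E]]
Step 4: [[[[E]]][[[E]][[E][EY][E]EE][[E]][E][E]][[[E]]][[E]][[E]]][[[[E]]]][[[E]]][[[E]]][[[[E]]][[[E]][[E][EY][E]EE][[E]][E][E]][[[E]]][[E]][[E]]][[[[E]]]][[[E]]][[[E]]]
Step 5: [[[[[E]]]][[[[E]]][[[E]][[E][EY][E]EE][[E]][E][E]][[[E]]][[E]][[E]]][[[[E]]]][[[E]]][[[E]]]][[[[[E]]]]][[[[E]]]][[[[E]]]][[[[[E]]]][[[[E]]][[[E]][[E][EY][E]EE][[E]][E][E]][[[E]]][[E]][[E]]][[[[E]]]][[[E]]][[[E]]]][[[[[E]]]]][[[[E]]]][[[[E]]]]


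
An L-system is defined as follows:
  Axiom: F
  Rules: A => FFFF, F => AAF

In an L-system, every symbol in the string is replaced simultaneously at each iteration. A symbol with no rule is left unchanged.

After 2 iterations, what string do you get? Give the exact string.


Answer: FFFFFFFFAAF

Derivation:
Step 0: F
Step 1: AAF
Step 2: FFFFFFFFAAF


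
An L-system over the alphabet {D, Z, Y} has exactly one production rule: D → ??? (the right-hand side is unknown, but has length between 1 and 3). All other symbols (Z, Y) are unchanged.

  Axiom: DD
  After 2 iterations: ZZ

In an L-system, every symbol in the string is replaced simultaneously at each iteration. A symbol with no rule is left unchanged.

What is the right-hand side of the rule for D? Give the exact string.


Trying D → Z:
  Step 0: DD
  Step 1: ZZ
  Step 2: ZZ
Matches the given result.

Answer: Z
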